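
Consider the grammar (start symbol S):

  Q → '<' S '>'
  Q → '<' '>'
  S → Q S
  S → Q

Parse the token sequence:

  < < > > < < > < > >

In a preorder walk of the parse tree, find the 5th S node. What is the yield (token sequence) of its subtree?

[S [Q < [S [Q < >]] >] [S [Q < [S [Q < >] [S [Q < >]]] >]]]

< >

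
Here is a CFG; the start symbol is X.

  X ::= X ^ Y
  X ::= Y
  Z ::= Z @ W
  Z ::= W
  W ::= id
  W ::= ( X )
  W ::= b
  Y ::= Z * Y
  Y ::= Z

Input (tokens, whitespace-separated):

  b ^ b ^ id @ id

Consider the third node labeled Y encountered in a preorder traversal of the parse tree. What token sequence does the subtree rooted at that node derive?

[X [X [X [Y [Z [W b]]]] ^ [Y [Z [W b]]]] ^ [Y [Z [Z [W id]] @ [W id]]]]

id @ id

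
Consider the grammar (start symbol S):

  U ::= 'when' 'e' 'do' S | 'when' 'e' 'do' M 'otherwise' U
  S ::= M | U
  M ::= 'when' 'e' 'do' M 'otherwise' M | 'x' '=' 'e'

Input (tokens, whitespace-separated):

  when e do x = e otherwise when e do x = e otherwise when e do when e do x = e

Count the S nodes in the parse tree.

[S [U when e do [M x = e] otherwise [U when e do [M x = e] otherwise [U when e do [S [U when e do [S [M x = e]]]]]]]]

3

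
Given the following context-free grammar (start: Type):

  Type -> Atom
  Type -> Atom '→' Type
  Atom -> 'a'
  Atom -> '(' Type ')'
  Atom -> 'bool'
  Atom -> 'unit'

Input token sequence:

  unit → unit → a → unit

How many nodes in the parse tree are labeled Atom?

[Type [Atom unit] → [Type [Atom unit] → [Type [Atom a] → [Type [Atom unit]]]]]

4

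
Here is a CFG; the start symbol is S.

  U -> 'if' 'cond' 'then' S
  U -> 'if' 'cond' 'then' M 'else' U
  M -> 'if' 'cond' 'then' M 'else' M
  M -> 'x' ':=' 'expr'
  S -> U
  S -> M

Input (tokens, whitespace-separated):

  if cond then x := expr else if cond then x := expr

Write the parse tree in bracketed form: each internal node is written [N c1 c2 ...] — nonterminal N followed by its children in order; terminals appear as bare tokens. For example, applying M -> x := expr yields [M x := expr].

S
U
if cond then M else U
if cond then x := expr else U
if cond then x := expr else if cond then S
if cond then x := expr else if cond then M
if cond then x := expr else if cond then x := expr

[S [U if cond then [M x := expr] else [U if cond then [S [M x := expr]]]]]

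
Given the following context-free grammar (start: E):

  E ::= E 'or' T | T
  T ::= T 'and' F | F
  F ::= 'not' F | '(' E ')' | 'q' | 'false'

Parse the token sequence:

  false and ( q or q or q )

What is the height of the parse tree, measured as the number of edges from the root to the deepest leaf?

[E [T [T [F false]] and [F ( [E [E [E [T [F q]]] or [T [F q]]] or [T [F q]]] )]]]

8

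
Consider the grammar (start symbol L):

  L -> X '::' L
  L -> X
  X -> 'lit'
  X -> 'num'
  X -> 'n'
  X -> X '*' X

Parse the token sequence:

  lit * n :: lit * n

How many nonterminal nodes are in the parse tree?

8

[L [X [X lit] * [X n]] :: [L [X [X lit] * [X n]]]]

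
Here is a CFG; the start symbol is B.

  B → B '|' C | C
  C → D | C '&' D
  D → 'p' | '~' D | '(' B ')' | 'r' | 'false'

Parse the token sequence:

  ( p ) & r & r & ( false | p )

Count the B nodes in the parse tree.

4

[B [C [C [C [C [D ( [B [C [D p]]] )]] & [D r]] & [D r]] & [D ( [B [B [C [D false]]] | [C [D p]]] )]]]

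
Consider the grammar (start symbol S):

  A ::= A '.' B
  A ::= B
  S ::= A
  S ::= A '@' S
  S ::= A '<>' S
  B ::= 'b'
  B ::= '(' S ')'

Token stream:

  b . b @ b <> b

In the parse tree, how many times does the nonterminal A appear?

4

[S [A [A [B b]] . [B b]] @ [S [A [B b]] <> [S [A [B b]]]]]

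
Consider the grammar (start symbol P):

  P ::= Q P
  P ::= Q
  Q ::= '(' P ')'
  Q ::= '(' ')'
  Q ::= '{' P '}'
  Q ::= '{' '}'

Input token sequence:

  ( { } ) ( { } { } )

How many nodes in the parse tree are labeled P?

5

[P [Q ( [P [Q { }]] )] [P [Q ( [P [Q { }] [P [Q { }]]] )]]]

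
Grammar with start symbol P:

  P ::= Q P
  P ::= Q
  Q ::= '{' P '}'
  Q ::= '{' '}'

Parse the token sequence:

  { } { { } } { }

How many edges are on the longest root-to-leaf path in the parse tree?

5

[P [Q { }] [P [Q { [P [Q { }]] }] [P [Q { }]]]]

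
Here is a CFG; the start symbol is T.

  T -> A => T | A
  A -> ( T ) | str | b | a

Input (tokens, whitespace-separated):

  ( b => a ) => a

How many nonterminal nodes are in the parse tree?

8

[T [A ( [T [A b] => [T [A a]]] )] => [T [A a]]]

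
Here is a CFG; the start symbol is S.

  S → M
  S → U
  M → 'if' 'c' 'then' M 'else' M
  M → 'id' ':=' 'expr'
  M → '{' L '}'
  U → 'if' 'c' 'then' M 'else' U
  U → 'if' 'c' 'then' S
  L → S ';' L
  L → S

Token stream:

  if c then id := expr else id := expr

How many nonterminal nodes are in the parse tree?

[S [M if c then [M id := expr] else [M id := expr]]]

4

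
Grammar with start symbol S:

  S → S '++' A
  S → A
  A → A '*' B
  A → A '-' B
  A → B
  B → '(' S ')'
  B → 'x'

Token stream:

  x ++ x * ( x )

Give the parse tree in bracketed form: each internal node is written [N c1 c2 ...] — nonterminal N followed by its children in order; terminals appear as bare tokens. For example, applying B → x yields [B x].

S
S ++ A
A ++ A
B ++ A
x ++ A
x ++ A * B
x ++ B * B
x ++ x * B
x ++ x * ( S )
x ++ x * ( A )
x ++ x * ( B )
x ++ x * ( x )

[S [S [A [B x]]] ++ [A [A [B x]] * [B ( [S [A [B x]]] )]]]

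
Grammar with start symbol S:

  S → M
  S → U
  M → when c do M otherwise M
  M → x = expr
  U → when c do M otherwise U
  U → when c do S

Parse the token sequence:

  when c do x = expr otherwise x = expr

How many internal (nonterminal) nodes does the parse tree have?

4

[S [M when c do [M x = expr] otherwise [M x = expr]]]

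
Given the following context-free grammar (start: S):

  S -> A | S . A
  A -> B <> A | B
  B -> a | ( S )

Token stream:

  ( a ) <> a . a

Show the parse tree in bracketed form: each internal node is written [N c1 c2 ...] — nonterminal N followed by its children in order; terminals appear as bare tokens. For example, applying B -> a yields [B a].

[S [S [A [B ( [S [A [B a]]] )] <> [A [B a]]]] . [A [B a]]]

S
S . A
A . A
B <> A . A
( S ) <> A . A
( A ) <> A . A
( B ) <> A . A
( a ) <> A . A
( a ) <> B . A
( a ) <> a . A
( a ) <> a . B
( a ) <> a . a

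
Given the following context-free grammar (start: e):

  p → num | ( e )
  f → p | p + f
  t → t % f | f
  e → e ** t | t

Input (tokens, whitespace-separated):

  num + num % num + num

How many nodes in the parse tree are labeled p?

[e [t [t [f [p num] + [f [p num]]]] % [f [p num] + [f [p num]]]]]

4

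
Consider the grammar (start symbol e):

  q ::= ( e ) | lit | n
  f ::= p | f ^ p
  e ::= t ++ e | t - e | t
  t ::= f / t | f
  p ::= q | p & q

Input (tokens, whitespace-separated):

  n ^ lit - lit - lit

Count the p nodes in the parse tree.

[e [t [f [f [p [q n]]] ^ [p [q lit]]]] - [e [t [f [p [q lit]]]] - [e [t [f [p [q lit]]]]]]]

4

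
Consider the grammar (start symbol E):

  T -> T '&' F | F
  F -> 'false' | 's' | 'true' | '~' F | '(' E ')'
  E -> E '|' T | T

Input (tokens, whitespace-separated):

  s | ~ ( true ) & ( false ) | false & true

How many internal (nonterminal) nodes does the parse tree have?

20

[E [E [E [T [F s]]] | [T [T [F ~ [F ( [E [T [F true]]] )]]] & [F ( [E [T [F false]]] )]]] | [T [T [F false]] & [F true]]]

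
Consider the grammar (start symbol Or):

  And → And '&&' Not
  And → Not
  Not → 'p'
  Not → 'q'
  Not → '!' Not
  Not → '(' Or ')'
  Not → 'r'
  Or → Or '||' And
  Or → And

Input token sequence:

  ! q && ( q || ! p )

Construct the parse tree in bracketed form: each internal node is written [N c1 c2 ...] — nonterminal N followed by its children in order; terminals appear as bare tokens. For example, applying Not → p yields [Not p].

Or
And
And && Not
Not && Not
! Not && Not
! q && Not
! q && ( Or )
! q && ( Or || And )
! q && ( And || And )
! q && ( Not || And )
! q && ( q || And )
! q && ( q || Not )
! q && ( q || ! Not )
! q && ( q || ! p )

[Or [And [And [Not ! [Not q]]] && [Not ( [Or [Or [And [Not q]]] || [And [Not ! [Not p]]]] )]]]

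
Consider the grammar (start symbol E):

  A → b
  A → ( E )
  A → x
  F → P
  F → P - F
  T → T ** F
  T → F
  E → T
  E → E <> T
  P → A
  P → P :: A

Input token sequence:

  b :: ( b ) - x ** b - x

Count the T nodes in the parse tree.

[E [T [T [F [P [P [A b]] :: [A ( [E [T [F [P [A b]]]]] )]] - [F [P [A x]]]]] ** [F [P [A b]] - [F [P [A x]]]]]]

3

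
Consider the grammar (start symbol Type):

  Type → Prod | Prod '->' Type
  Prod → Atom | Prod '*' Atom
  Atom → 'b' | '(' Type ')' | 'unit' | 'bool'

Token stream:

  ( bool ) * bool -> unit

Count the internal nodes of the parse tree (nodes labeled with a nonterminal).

11

[Type [Prod [Prod [Atom ( [Type [Prod [Atom bool]]] )]] * [Atom bool]] -> [Type [Prod [Atom unit]]]]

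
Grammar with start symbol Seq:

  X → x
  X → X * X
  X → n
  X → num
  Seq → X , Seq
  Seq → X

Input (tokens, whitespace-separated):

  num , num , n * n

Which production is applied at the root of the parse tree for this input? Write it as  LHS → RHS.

[Seq [X num] , [Seq [X num] , [Seq [X [X n] * [X n]]]]]

Seq → X , Seq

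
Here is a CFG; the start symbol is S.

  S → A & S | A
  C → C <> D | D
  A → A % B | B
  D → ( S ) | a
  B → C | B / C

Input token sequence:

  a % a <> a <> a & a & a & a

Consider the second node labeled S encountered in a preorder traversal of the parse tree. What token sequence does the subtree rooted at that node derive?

a & a & a

[S [A [A [B [C [D a]]]] % [B [C [C [C [D a]] <> [D a]] <> [D a]]]] & [S [A [B [C [D a]]]] & [S [A [B [C [D a]]]] & [S [A [B [C [D a]]]]]]]]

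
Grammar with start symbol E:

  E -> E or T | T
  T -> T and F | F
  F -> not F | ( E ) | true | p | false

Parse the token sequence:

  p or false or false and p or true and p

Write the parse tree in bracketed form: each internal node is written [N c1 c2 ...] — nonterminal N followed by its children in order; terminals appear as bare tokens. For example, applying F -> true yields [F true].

E
E or T
E or T or T
E or T or T or T
T or T or T or T
F or T or T or T
p or T or T or T
p or F or T or T
p or false or T or T
p or false or T and F or T
p or false or F and F or T
p or false or false and F or T
p or false or false and p or T
p or false or false and p or T and F
p or false or false and p or F and F
p or false or false and p or true and F
p or false or false and p or true and p

[E [E [E [E [T [F p]]] or [T [F false]]] or [T [T [F false]] and [F p]]] or [T [T [F true]] and [F p]]]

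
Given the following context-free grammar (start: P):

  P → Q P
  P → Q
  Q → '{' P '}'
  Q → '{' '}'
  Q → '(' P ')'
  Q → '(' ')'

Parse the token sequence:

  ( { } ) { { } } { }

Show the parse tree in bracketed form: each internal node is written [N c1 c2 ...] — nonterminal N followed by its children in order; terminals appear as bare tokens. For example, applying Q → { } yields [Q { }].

[P [Q ( [P [Q { }]] )] [P [Q { [P [Q { }]] }] [P [Q { }]]]]

P
Q P
( P ) P
( Q ) P
( { } ) P
( { } ) Q P
( { } ) { P } P
( { } ) { Q } P
( { } ) { { } } P
( { } ) { { } } Q
( { } ) { { } } { }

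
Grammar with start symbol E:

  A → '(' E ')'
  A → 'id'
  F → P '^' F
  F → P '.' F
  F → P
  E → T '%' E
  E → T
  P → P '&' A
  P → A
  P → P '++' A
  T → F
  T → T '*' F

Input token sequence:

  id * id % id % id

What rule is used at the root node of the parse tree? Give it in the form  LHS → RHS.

E → T '%' E

[E [T [T [F [P [A id]]]] * [F [P [A id]]]] % [E [T [F [P [A id]]]] % [E [T [F [P [A id]]]]]]]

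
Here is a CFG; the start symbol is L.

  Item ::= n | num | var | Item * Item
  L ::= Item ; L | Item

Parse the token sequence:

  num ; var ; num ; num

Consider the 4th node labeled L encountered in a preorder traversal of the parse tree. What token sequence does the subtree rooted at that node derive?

[L [Item num] ; [L [Item var] ; [L [Item num] ; [L [Item num]]]]]

num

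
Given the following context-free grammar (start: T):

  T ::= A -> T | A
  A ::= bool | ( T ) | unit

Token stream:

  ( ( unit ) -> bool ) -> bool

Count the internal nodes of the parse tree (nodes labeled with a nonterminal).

10

[T [A ( [T [A ( [T [A unit]] )] -> [T [A bool]]] )] -> [T [A bool]]]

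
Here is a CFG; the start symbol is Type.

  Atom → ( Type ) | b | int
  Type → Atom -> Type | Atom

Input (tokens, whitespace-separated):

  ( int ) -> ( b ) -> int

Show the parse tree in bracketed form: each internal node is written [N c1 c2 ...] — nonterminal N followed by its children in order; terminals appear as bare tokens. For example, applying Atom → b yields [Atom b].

[Type [Atom ( [Type [Atom int]] )] -> [Type [Atom ( [Type [Atom b]] )] -> [Type [Atom int]]]]

Type
Atom -> Type
( Type ) -> Type
( Atom ) -> Type
( int ) -> Type
( int ) -> Atom -> Type
( int ) -> ( Type ) -> Type
( int ) -> ( Atom ) -> Type
( int ) -> ( b ) -> Type
( int ) -> ( b ) -> Atom
( int ) -> ( b ) -> int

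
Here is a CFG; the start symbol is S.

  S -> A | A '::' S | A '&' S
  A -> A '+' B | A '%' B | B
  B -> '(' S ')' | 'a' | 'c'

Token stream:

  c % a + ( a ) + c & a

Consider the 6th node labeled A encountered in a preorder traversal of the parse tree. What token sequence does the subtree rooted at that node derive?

a

[S [A [A [A [A [B c]] % [B a]] + [B ( [S [A [B a]]] )]] + [B c]] & [S [A [B a]]]]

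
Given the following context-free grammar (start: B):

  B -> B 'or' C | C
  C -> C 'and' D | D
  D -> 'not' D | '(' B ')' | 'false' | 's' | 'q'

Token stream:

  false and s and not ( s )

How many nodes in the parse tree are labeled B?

[B [C [C [C [D false]] and [D s]] and [D not [D ( [B [C [D s]]] )]]]]

2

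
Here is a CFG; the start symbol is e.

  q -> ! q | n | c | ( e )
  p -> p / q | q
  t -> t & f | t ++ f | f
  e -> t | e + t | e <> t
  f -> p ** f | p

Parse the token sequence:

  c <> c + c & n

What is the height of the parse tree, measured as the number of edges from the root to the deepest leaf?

7

[e [e [e [t [f [p [q c]]]]] <> [t [f [p [q c]]]]] + [t [t [f [p [q c]]]] & [f [p [q n]]]]]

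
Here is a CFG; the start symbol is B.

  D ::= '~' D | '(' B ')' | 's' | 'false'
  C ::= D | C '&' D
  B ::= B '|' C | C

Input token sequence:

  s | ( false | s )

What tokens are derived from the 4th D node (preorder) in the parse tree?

[B [B [C [D s]]] | [C [D ( [B [B [C [D false]]] | [C [D s]]] )]]]

s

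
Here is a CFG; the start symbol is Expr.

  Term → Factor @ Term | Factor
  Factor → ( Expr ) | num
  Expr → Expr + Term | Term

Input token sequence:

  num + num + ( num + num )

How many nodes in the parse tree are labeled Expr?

[Expr [Expr [Expr [Term [Factor num]]] + [Term [Factor num]]] + [Term [Factor ( [Expr [Expr [Term [Factor num]]] + [Term [Factor num]]] )]]]

5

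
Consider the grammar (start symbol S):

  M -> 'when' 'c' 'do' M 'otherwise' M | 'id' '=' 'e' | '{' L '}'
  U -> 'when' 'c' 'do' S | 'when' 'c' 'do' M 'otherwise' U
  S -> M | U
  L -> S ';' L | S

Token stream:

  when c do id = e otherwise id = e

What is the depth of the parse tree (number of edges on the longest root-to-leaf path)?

[S [M when c do [M id = e] otherwise [M id = e]]]

3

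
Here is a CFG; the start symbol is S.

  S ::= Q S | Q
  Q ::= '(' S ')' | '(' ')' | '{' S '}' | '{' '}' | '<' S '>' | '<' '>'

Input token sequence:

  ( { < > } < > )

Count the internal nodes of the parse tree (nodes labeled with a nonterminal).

[S [Q ( [S [Q { [S [Q < >]] }] [S [Q < >]]] )]]

8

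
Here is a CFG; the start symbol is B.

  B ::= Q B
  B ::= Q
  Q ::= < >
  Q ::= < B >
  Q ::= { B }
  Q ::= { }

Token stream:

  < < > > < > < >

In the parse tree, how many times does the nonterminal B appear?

4

[B [Q < [B [Q < >]] >] [B [Q < >] [B [Q < >]]]]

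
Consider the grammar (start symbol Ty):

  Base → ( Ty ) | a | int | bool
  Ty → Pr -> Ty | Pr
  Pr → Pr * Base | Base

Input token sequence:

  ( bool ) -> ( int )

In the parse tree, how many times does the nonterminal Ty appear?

4

[Ty [Pr [Base ( [Ty [Pr [Base bool]]] )]] -> [Ty [Pr [Base ( [Ty [Pr [Base int]]] )]]]]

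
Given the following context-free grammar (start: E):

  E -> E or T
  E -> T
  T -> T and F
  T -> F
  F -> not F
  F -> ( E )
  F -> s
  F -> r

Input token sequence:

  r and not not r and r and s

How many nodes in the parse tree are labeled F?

[E [T [T [T [T [F r]] and [F not [F not [F r]]]] and [F r]] and [F s]]]

6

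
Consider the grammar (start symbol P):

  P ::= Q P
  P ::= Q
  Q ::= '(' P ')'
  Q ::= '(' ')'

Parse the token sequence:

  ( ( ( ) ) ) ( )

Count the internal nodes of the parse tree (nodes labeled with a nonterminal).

[P [Q ( [P [Q ( [P [Q ( )]] )]] )] [P [Q ( )]]]

8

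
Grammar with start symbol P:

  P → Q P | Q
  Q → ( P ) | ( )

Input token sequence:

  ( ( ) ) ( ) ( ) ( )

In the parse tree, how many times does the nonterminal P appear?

5

[P [Q ( [P [Q ( )]] )] [P [Q ( )] [P [Q ( )] [P [Q ( )]]]]]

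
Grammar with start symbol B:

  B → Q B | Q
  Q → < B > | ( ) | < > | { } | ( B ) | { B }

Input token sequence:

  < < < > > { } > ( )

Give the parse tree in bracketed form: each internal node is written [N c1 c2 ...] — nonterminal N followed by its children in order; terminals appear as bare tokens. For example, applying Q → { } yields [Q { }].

B
Q B
< B > B
< Q B > B
< < B > B > B
< < Q > B > B
< < < > > B > B
< < < > > Q > B
< < < > > { } > B
< < < > > { } > Q
< < < > > { } > ( )

[B [Q < [B [Q < [B [Q < >]] >] [B [Q { }]]] >] [B [Q ( )]]]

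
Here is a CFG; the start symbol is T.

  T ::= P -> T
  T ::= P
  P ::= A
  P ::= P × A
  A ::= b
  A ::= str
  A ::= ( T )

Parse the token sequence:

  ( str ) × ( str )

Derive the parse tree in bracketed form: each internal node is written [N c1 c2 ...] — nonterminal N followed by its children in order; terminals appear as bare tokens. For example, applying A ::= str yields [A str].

[T [P [P [A ( [T [P [A str]]] )]] × [A ( [T [P [A str]]] )]]]

T
P
P × A
A × A
( T ) × A
( P ) × A
( A ) × A
( str ) × A
( str ) × ( T )
( str ) × ( P )
( str ) × ( A )
( str ) × ( str )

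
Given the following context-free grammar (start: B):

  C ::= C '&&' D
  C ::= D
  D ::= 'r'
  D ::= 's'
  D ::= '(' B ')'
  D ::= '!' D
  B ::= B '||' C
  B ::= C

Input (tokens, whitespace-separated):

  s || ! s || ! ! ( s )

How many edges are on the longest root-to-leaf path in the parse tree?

8

[B [B [B [C [D s]]] || [C [D ! [D s]]]] || [C [D ! [D ! [D ( [B [C [D s]]] )]]]]]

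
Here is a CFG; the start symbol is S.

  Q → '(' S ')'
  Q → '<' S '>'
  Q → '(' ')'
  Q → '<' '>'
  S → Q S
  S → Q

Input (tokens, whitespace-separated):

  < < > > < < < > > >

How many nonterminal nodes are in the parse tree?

[S [Q < [S [Q < >]] >] [S [Q < [S [Q < [S [Q < >]] >]] >]]]

10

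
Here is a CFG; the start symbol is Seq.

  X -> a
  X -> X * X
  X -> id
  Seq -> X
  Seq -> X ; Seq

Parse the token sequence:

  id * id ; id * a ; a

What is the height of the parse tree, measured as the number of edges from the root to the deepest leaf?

[Seq [X [X id] * [X id]] ; [Seq [X [X id] * [X a]] ; [Seq [X a]]]]

4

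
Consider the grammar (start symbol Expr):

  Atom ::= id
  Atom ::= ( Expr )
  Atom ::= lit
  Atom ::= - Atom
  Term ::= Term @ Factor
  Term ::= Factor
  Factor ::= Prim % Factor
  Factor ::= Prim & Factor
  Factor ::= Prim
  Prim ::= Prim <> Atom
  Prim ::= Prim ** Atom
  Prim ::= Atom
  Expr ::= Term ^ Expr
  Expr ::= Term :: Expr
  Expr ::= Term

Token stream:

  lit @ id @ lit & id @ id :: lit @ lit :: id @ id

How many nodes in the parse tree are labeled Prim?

9

[Expr [Term [Term [Term [Term [Factor [Prim [Atom lit]]]] @ [Factor [Prim [Atom id]]]] @ [Factor [Prim [Atom lit]] & [Factor [Prim [Atom id]]]]] @ [Factor [Prim [Atom id]]]] :: [Expr [Term [Term [Factor [Prim [Atom lit]]]] @ [Factor [Prim [Atom lit]]]] :: [Expr [Term [Term [Factor [Prim [Atom id]]]] @ [Factor [Prim [Atom id]]]]]]]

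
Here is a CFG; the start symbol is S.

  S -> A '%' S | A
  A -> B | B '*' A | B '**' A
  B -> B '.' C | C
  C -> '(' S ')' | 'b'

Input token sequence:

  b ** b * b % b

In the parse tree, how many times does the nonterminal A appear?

[S [A [B [C b]] ** [A [B [C b]] * [A [B [C b]]]]] % [S [A [B [C b]]]]]

4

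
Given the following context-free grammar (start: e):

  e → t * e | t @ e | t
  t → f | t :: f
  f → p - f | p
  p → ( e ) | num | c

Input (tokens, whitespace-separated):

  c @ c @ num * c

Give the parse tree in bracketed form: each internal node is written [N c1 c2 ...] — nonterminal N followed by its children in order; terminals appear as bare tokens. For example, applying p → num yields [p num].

[e [t [f [p c]]] @ [e [t [f [p c]]] @ [e [t [f [p num]]] * [e [t [f [p c]]]]]]]

e
t @ e
f @ e
p @ e
c @ e
c @ t @ e
c @ f @ e
c @ p @ e
c @ c @ e
c @ c @ t * e
c @ c @ f * e
c @ c @ p * e
c @ c @ num * e
c @ c @ num * t
c @ c @ num * f
c @ c @ num * p
c @ c @ num * c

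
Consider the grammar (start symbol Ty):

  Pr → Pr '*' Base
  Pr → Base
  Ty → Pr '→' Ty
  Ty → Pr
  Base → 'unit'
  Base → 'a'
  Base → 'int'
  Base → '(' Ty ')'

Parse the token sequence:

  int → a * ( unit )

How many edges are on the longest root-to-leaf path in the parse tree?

7

[Ty [Pr [Base int]] → [Ty [Pr [Pr [Base a]] * [Base ( [Ty [Pr [Base unit]]] )]]]]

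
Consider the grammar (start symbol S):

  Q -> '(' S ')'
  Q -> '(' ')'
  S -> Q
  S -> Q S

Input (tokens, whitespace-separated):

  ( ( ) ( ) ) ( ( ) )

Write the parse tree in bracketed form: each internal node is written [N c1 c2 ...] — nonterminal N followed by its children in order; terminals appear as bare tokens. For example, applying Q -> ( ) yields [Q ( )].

[S [Q ( [S [Q ( )] [S [Q ( )]]] )] [S [Q ( [S [Q ( )]] )]]]

S
Q S
( S ) S
( Q S ) S
( ( ) S ) S
( ( ) Q ) S
( ( ) ( ) ) S
( ( ) ( ) ) Q
( ( ) ( ) ) ( S )
( ( ) ( ) ) ( Q )
( ( ) ( ) ) ( ( ) )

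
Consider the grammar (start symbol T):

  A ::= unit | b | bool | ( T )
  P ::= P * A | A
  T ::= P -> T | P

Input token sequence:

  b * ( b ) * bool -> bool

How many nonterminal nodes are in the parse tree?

[T [P [P [P [A b]] * [A ( [T [P [A b]]] )]] * [A bool]] -> [T [P [A bool]]]]

13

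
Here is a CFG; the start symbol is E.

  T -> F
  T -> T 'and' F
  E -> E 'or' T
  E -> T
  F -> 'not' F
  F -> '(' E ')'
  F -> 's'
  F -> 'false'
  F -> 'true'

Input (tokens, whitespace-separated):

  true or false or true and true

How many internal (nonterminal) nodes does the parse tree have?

11

[E [E [E [T [F true]]] or [T [F false]]] or [T [T [F true]] and [F true]]]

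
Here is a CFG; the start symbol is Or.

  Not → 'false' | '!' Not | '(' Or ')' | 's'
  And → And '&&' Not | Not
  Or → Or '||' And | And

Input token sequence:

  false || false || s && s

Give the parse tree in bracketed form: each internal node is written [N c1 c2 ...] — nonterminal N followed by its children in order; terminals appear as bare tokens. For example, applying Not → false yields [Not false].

Or
Or || And
Or || And || And
And || And || And
Not || And || And
false || And || And
false || Not || And
false || false || And
false || false || And && Not
false || false || Not && Not
false || false || s && Not
false || false || s && s

[Or [Or [Or [And [Not false]]] || [And [Not false]]] || [And [And [Not s]] && [Not s]]]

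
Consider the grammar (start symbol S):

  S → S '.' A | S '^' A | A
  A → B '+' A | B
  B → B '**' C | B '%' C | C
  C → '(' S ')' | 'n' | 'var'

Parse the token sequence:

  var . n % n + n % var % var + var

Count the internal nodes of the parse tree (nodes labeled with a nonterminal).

[S [S [A [B [C var]]]] . [A [B [B [C n]] % [C n]] + [A [B [B [B [C n]] % [C var]] % [C var]] + [A [B [C var]]]]]]

20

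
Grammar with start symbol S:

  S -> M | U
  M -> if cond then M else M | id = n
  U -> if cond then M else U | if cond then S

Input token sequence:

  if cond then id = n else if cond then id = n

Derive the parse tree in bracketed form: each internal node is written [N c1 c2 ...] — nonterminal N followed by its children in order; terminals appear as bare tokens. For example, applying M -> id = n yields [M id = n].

S
U
if cond then M else U
if cond then id = n else U
if cond then id = n else if cond then S
if cond then id = n else if cond then M
if cond then id = n else if cond then id = n

[S [U if cond then [M id = n] else [U if cond then [S [M id = n]]]]]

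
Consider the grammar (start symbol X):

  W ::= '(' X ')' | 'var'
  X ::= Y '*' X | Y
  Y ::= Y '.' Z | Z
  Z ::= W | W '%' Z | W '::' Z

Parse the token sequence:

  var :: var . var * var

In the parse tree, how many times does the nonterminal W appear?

4

[X [Y [Y [Z [W var] :: [Z [W var]]]] . [Z [W var]]] * [X [Y [Z [W var]]]]]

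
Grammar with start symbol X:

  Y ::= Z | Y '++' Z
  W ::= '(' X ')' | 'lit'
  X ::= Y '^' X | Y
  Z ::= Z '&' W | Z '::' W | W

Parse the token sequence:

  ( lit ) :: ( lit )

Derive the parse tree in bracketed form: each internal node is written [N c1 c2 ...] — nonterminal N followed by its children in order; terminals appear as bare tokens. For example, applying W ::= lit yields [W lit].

[X [Y [Z [Z [W ( [X [Y [Z [W lit]]]] )]] :: [W ( [X [Y [Z [W lit]]]] )]]]]

X
Y
Z
Z :: W
W :: W
( X ) :: W
( Y ) :: W
( Z ) :: W
( W ) :: W
( lit ) :: W
( lit ) :: ( X )
( lit ) :: ( Y )
( lit ) :: ( Z )
( lit ) :: ( W )
( lit ) :: ( lit )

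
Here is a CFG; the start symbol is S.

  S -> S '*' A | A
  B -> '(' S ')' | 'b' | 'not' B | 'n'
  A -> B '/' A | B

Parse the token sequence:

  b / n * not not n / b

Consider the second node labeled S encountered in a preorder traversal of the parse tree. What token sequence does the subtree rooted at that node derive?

b / n

[S [S [A [B b] / [A [B n]]]] * [A [B not [B not [B n]]] / [A [B b]]]]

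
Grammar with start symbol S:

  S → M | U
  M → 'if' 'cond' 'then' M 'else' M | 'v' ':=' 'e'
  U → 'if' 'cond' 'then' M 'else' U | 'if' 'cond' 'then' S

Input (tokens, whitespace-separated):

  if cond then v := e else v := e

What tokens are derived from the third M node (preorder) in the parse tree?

v := e

[S [M if cond then [M v := e] else [M v := e]]]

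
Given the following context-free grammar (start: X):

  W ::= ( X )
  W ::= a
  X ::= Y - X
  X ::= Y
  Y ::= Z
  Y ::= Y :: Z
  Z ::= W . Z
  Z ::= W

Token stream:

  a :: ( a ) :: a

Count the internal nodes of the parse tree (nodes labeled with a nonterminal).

14

[X [Y [Y [Y [Z [W a]]] :: [Z [W ( [X [Y [Z [W a]]]] )]]] :: [Z [W a]]]]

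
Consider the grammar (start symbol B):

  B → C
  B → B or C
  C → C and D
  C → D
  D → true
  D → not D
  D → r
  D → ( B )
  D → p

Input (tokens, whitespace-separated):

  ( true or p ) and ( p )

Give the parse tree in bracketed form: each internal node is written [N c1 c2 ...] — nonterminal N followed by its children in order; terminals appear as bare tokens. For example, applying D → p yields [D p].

[B [C [C [D ( [B [B [C [D true]]] or [C [D p]]] )]] and [D ( [B [C [D p]]] )]]]

B
C
C and D
D and D
( B ) and D
( B or C ) and D
( C or C ) and D
( D or C ) and D
( true or C ) and D
( true or D ) and D
( true or p ) and D
( true or p ) and ( B )
( true or p ) and ( C )
( true or p ) and ( D )
( true or p ) and ( p )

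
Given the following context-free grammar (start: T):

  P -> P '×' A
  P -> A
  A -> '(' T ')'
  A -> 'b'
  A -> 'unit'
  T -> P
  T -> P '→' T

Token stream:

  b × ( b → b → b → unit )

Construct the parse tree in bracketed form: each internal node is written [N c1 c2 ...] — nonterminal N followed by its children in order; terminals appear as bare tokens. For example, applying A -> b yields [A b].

T
P
P × A
A × A
b × A
b × ( T )
b × ( P → T )
b × ( A → T )
b × ( b → T )
b × ( b → P → T )
b × ( b → A → T )
b × ( b → b → T )
b × ( b → b → P → T )
b × ( b → b → A → T )
b × ( b → b → b → T )
b × ( b → b → b → P )
b × ( b → b → b → A )
b × ( b → b → b → unit )

[T [P [P [A b]] × [A ( [T [P [A b]] → [T [P [A b]] → [T [P [A b]] → [T [P [A unit]]]]]] )]]]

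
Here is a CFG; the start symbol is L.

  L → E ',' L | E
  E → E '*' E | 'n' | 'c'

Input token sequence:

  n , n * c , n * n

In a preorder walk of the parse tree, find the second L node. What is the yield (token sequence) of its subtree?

n * c , n * n

[L [E n] , [L [E [E n] * [E c]] , [L [E [E n] * [E n]]]]]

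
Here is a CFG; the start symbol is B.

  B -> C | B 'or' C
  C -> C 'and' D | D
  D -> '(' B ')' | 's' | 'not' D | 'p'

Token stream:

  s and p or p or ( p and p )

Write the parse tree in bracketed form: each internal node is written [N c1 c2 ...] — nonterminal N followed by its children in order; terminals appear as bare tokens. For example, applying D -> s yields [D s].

B
B or C
B or C or C
C or C or C
C and D or C or C
D and D or C or C
s and D or C or C
s and p or C or C
s and p or D or C
s and p or p or C
s and p or p or D
s and p or p or ( B )
s and p or p or ( C )
s and p or p or ( C and D )
s and p or p or ( D and D )
s and p or p or ( p and D )
s and p or p or ( p and p )

[B [B [B [C [C [D s]] and [D p]]] or [C [D p]]] or [C [D ( [B [C [C [D p]] and [D p]]] )]]]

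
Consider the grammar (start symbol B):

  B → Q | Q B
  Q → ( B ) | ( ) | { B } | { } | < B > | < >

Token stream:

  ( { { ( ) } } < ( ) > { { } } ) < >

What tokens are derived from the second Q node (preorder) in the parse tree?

[B [Q ( [B [Q { [B [Q { [B [Q ( )]] }]] }] [B [Q < [B [Q ( )]] >] [B [Q { [B [Q { }]] }]]]] )] [B [Q < >]]]

{ { ( ) } }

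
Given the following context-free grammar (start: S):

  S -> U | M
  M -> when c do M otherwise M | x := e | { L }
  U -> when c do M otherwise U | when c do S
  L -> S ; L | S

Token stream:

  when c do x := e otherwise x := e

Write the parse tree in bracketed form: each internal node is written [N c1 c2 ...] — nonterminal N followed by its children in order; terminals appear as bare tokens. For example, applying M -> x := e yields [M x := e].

S
M
when c do M otherwise M
when c do x := e otherwise M
when c do x := e otherwise x := e

[S [M when c do [M x := e] otherwise [M x := e]]]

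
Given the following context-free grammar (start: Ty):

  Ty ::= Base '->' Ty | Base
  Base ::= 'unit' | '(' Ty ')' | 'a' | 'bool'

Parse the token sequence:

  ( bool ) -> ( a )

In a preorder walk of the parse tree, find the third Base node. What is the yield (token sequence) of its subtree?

( a )

[Ty [Base ( [Ty [Base bool]] )] -> [Ty [Base ( [Ty [Base a]] )]]]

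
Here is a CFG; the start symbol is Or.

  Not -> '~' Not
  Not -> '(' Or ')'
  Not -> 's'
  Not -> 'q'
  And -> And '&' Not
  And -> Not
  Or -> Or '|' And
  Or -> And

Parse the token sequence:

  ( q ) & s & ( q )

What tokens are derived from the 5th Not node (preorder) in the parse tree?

q

[Or [And [And [And [Not ( [Or [And [Not q]]] )]] & [Not s]] & [Not ( [Or [And [Not q]]] )]]]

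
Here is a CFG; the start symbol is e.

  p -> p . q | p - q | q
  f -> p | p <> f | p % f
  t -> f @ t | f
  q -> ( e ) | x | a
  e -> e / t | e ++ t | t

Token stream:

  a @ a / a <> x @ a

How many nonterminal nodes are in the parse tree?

21

[e [e [t [f [p [q a]]] @ [t [f [p [q a]]]]]] / [t [f [p [q a]] <> [f [p [q x]]]] @ [t [f [p [q a]]]]]]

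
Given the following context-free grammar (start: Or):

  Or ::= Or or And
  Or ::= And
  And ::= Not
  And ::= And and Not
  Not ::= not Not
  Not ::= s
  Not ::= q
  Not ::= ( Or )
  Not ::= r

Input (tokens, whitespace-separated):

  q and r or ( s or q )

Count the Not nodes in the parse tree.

5

[Or [Or [And [And [Not q]] and [Not r]]] or [And [Not ( [Or [Or [And [Not s]]] or [And [Not q]]] )]]]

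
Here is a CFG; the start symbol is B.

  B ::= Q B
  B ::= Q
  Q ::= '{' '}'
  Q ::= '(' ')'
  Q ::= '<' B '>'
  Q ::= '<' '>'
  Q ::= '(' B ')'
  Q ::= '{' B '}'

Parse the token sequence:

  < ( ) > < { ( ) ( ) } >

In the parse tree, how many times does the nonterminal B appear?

[B [Q < [B [Q ( )]] >] [B [Q < [B [Q { [B [Q ( )] [B [Q ( )]]] }]] >]]]

6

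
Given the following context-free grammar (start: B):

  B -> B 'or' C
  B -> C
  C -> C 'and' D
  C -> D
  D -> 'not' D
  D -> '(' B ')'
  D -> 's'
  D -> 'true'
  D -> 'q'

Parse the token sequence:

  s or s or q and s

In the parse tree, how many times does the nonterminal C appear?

[B [B [B [C [D s]]] or [C [D s]]] or [C [C [D q]] and [D s]]]

4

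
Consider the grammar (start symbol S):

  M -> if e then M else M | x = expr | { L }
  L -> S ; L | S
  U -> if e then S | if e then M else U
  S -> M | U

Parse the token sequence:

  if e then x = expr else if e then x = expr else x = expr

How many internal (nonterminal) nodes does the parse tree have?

6

[S [M if e then [M x = expr] else [M if e then [M x = expr] else [M x = expr]]]]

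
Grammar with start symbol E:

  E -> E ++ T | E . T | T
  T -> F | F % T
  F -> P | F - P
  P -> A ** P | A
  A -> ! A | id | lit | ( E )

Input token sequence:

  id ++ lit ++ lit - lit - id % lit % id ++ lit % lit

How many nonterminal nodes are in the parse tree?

[E [E [E [E [T [F [P [A id]]]]] ++ [T [F [P [A lit]]]]] ++ [T [F [F [F [P [A lit]]] - [P [A lit]]] - [P [A id]]] % [T [F [P [A lit]]] % [T [F [P [A id]]]]]]] ++ [T [F [P [A lit]]] % [T [F [P [A lit]]]]]]

38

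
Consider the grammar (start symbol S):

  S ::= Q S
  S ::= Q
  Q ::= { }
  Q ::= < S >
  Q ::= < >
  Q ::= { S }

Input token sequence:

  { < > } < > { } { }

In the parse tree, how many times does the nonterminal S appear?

5

[S [Q { [S [Q < >]] }] [S [Q < >] [S [Q { }] [S [Q { }]]]]]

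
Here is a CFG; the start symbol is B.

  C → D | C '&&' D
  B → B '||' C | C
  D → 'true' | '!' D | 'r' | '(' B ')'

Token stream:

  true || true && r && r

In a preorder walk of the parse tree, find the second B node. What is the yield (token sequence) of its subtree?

[B [B [C [D true]]] || [C [C [C [D true]] && [D r]] && [D r]]]

true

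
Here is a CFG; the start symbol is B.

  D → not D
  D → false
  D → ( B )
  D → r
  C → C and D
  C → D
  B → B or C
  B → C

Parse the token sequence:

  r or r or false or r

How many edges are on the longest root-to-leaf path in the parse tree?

[B [B [B [B [C [D r]]] or [C [D r]]] or [C [D false]]] or [C [D r]]]

6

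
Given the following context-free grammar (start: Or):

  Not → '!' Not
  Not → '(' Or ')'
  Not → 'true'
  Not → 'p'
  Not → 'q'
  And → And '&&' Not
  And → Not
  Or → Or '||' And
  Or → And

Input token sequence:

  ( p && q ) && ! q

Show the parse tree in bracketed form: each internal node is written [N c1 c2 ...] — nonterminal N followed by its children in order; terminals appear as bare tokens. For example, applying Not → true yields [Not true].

Or
And
And && Not
Not && Not
( Or ) && Not
( And ) && Not
( And && Not ) && Not
( Not && Not ) && Not
( p && Not ) && Not
( p && q ) && Not
( p && q ) && ! Not
( p && q ) && ! q

[Or [And [And [Not ( [Or [And [And [Not p]] && [Not q]]] )]] && [Not ! [Not q]]]]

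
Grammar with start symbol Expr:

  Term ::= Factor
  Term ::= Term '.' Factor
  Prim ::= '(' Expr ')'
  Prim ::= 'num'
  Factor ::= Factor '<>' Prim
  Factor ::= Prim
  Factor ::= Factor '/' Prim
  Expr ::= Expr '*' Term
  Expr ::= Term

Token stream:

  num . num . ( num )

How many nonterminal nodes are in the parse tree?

[Expr [Term [Term [Term [Factor [Prim num]]] . [Factor [Prim num]]] . [Factor [Prim ( [Expr [Term [Factor [Prim num]]]] )]]]]

14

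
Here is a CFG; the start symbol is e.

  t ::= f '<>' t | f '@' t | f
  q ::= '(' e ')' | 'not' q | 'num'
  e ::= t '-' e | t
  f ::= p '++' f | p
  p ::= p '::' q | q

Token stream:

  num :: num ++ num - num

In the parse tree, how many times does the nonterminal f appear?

3

[e [t [f [p [p [q num]] :: [q num]] ++ [f [p [q num]]]]] - [e [t [f [p [q num]]]]]]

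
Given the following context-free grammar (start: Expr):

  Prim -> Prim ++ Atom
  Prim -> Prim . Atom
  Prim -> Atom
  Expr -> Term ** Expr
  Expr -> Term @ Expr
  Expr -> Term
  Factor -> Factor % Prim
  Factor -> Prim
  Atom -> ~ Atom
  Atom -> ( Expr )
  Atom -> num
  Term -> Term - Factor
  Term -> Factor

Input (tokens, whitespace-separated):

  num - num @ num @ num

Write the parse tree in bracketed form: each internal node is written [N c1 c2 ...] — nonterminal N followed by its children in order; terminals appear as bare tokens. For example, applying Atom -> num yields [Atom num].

[Expr [Term [Term [Factor [Prim [Atom num]]]] - [Factor [Prim [Atom num]]]] @ [Expr [Term [Factor [Prim [Atom num]]]] @ [Expr [Term [Factor [Prim [Atom num]]]]]]]

Expr
Term @ Expr
Term - Factor @ Expr
Factor - Factor @ Expr
Prim - Factor @ Expr
Atom - Factor @ Expr
num - Factor @ Expr
num - Prim @ Expr
num - Atom @ Expr
num - num @ Expr
num - num @ Term @ Expr
num - num @ Factor @ Expr
num - num @ Prim @ Expr
num - num @ Atom @ Expr
num - num @ num @ Expr
num - num @ num @ Term
num - num @ num @ Factor
num - num @ num @ Prim
num - num @ num @ Atom
num - num @ num @ num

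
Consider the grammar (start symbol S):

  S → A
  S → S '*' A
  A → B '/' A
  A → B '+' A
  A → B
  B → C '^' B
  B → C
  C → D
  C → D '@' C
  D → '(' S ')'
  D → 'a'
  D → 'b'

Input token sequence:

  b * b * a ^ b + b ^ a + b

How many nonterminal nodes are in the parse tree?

[S [S [S [A [B [C [D b]]]]] * [A [B [C [D b]]]]] * [A [B [C [D a]] ^ [B [C [D b]]]] + [A [B [C [D b]] ^ [B [C [D a]]]] + [A [B [C [D b]]]]]]]

29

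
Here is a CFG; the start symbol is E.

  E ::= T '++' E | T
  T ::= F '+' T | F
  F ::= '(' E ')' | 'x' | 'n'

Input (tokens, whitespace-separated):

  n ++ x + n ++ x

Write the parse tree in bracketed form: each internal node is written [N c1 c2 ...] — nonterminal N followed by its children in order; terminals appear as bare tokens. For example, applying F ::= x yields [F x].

E
T ++ E
F ++ E
n ++ E
n ++ T ++ E
n ++ F + T ++ E
n ++ x + T ++ E
n ++ x + F ++ E
n ++ x + n ++ E
n ++ x + n ++ T
n ++ x + n ++ F
n ++ x + n ++ x

[E [T [F n]] ++ [E [T [F x] + [T [F n]]] ++ [E [T [F x]]]]]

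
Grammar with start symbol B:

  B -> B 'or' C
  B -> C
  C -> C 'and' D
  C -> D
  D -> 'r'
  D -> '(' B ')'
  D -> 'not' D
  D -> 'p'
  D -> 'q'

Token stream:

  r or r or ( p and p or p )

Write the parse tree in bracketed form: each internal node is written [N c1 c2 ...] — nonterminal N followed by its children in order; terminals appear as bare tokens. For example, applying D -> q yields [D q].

[B [B [B [C [D r]]] or [C [D r]]] or [C [D ( [B [B [C [C [D p]] and [D p]]] or [C [D p]]] )]]]

B
B or C
B or C or C
C or C or C
D or C or C
r or C or C
r or D or C
r or r or C
r or r or D
r or r or ( B )
r or r or ( B or C )
r or r or ( C or C )
r or r or ( C and D or C )
r or r or ( D and D or C )
r or r or ( p and D or C )
r or r or ( p and p or C )
r or r or ( p and p or D )
r or r or ( p and p or p )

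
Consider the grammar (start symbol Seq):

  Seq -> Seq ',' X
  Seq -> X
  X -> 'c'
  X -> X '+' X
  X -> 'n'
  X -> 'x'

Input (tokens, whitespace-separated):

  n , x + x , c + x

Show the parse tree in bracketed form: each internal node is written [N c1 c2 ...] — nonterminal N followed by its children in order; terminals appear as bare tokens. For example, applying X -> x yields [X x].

[Seq [Seq [Seq [X n]] , [X [X x] + [X x]]] , [X [X c] + [X x]]]

Seq
Seq , X
Seq , X , X
X , X , X
n , X , X
n , X + X , X
n , x + X , X
n , x + x , X
n , x + x , X + X
n , x + x , c + X
n , x + x , c + x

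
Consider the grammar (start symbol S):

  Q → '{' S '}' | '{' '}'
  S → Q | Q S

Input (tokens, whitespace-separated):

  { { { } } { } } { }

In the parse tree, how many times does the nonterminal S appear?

[S [Q { [S [Q { [S [Q { }]] }] [S [Q { }]]] }] [S [Q { }]]]

5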